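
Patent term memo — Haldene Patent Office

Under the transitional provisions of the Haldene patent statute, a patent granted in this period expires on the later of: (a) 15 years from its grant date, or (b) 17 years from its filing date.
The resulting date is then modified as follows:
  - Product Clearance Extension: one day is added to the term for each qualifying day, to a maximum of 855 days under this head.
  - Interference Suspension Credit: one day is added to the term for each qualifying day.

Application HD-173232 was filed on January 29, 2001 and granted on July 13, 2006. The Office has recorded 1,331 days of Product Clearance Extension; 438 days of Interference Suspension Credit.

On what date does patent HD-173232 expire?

2025-01-26

(a) grant + 15 years → 13 July 2021.
(b) filing + 17 years → 29 January 2018.
Later of the two: 13 July 2021.
Product Clearance Extension: 1331 days claimed exceeds the 855-day cap, so +855 days → 15 November 2023.
Interference Suspension Credit: +438 days → 26 January 2025.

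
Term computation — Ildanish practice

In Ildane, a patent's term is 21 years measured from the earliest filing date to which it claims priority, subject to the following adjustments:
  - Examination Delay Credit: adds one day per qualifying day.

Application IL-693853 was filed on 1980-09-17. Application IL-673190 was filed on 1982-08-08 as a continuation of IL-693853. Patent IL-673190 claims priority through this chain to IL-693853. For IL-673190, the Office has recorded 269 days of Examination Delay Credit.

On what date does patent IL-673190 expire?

2002-06-13

Earliest priority filing: 17 September 1980.
Base term: 17 September 1980 + 21 years → 17 September 2001.
Examination Delay Credit: +269 days → 13 June 2002.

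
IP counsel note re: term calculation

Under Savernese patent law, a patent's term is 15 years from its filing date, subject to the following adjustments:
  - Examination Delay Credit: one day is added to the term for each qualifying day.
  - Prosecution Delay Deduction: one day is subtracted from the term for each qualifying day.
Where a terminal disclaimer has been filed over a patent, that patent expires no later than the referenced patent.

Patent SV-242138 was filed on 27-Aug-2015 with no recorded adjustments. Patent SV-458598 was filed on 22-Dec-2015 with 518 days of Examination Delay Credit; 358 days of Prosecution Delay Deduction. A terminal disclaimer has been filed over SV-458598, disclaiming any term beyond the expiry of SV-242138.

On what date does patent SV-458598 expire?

August 27, 2030

Natural term of SV-458598:
  Base: filing + 15 years → 22 December 2030.
  Examination Delay Credit: +518 days → 23 May 2032.
  Prosecution Delay Deduction: −358 days → 31 May 2031.
Expiry of referenced patent SV-242138:
  Base: filing + 15 years → 27 August 2030.
Terminal disclaimer: SV-458598 expires on the earlier of 31 May 2031 and 27 August 2030.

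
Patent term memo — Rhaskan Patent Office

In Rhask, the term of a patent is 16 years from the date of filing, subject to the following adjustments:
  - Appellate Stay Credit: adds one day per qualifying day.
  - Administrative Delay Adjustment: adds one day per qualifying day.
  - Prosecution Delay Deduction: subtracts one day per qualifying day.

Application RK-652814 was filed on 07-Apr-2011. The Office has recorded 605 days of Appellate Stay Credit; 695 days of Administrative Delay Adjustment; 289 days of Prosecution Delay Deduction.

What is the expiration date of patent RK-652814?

January 12, 2030

Base term: filing date + 16 years → 7 April 2027.
Appellate Stay Credit: +605 days → 2 December 2028.
Administrative Delay Adjustment: +695 days → 28 October 2030.
Prosecution Delay Deduction: −289 days → 12 January 2030.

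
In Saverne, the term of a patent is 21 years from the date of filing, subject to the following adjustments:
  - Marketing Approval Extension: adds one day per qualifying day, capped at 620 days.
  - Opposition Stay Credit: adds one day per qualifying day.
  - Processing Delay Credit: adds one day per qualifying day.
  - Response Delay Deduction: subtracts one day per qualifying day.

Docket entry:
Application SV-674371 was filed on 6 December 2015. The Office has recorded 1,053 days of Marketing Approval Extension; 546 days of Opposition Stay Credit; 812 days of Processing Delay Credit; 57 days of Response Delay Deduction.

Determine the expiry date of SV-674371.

2042-03-11

Base term: filing date + 21 years → 6 December 2036.
Marketing Approval Extension: 1053 days claimed exceeds the 620-day cap, so +620 days → 18 August 2038.
Opposition Stay Credit: +546 days → 15 February 2040.
Processing Delay Credit: +812 days → 7 May 2042.
Response Delay Deduction: −57 days → 11 March 2042.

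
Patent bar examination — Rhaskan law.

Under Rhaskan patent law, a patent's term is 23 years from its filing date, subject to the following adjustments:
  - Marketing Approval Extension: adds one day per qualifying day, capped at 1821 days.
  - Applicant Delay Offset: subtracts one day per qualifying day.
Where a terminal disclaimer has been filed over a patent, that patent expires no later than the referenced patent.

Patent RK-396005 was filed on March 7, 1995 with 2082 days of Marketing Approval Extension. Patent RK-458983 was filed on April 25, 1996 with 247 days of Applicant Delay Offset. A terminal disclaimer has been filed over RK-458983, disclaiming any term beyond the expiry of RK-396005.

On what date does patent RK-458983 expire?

Natural term of RK-458983:
  Base: filing + 23 years → 25 April 2019.
  Applicant Delay Offset: −247 days → 21 August 2018.
Expiry of referenced patent RK-396005:
  Base: filing + 23 years → 7 March 2018.
  Marketing Approval Extension: 2082 days claimed exceeds the 1821-day cap, so +1821 days → 2 March 2023.
Terminal disclaimer: RK-458983 expires on the earlier of 21 August 2018 and 2 March 2023.

2018-08-21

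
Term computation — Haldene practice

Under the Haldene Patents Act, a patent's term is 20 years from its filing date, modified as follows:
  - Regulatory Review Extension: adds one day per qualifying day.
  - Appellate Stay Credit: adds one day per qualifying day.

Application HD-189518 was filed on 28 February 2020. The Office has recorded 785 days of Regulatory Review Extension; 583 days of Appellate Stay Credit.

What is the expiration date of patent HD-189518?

Base term: filing date + 20 years → 28 February 2040.
Regulatory Review Extension: +785 days → 23 April 2042.
Appellate Stay Credit: +583 days → 27 November 2043.

November 27, 2043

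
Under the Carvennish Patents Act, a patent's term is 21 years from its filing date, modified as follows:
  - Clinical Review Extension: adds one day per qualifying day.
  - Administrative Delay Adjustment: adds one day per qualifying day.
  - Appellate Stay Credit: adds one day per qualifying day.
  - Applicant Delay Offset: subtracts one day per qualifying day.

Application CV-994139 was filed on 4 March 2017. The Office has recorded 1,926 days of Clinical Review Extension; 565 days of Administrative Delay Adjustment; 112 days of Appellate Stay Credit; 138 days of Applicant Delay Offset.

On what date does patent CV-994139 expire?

Base term: filing date + 21 years → 4 March 2038.
Clinical Review Extension: +1926 days → 12 June 2043.
Administrative Delay Adjustment: +565 days → 28 December 2044.
Appellate Stay Credit: +112 days → 19 April 2045.
Applicant Delay Offset: −138 days → 2 December 2044.

December 2, 2044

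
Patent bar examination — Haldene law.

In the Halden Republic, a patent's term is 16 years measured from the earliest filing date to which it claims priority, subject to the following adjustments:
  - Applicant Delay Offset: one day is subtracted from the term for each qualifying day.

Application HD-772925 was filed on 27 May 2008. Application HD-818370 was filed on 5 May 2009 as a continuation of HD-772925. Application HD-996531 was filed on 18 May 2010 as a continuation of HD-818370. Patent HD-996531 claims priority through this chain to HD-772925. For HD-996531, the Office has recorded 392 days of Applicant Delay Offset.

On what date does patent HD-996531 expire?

Earliest priority filing: 27 May 2008.
Base term: 27 May 2008 + 16 years → 27 May 2024.
Applicant Delay Offset: −392 days → 1 May 2023.

May 1, 2023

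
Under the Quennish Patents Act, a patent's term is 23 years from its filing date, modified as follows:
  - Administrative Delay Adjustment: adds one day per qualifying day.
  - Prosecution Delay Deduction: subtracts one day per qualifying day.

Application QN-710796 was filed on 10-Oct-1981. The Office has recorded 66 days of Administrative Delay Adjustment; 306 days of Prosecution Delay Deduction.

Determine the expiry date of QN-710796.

2004-02-13

Base term: filing date + 23 years → 10 October 2004.
Administrative Delay Adjustment: +66 days → 15 December 2004.
Prosecution Delay Deduction: −306 days → 13 February 2004.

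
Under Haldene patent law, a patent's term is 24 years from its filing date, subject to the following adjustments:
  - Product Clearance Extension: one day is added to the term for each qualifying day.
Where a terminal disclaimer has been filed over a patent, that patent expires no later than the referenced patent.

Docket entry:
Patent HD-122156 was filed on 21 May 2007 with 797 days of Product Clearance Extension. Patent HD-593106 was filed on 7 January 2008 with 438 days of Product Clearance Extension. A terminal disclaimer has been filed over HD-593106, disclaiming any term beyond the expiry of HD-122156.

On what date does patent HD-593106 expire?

Natural term of HD-593106:
  Base: filing + 24 years → 7 January 2032.
  Product Clearance Extension: +438 days → 20 March 2033.
Expiry of referenced patent HD-122156:
  Base: filing + 24 years → 21 May 2031.
  Product Clearance Extension: +797 days → 26 July 2033.
Terminal disclaimer: HD-593106 expires on the earlier of 20 March 2033 and 26 July 2033.

2033-03-20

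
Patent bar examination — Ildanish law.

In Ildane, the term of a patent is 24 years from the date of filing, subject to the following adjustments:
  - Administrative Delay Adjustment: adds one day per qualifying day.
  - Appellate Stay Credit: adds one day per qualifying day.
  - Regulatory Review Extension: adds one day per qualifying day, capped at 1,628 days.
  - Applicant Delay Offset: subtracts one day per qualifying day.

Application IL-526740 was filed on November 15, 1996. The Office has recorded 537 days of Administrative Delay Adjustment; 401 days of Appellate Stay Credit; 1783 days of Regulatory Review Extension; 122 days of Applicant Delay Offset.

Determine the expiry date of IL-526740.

Base term: filing date + 24 years → 15 November 2020.
Administrative Delay Adjustment: +537 days → 6 May 2022.
Appellate Stay Credit: +401 days → 11 June 2023.
Regulatory Review Extension: 1783 days claimed exceeds the 1628-day cap, so +1628 days → 25 November 2027.
Applicant Delay Offset: −122 days → 26 July 2027.

July 26, 2027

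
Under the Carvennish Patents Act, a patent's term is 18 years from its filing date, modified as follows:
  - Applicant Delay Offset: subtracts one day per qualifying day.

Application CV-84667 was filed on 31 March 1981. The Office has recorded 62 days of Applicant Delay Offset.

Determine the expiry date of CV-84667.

January 28, 1999

Base term: filing date + 18 years → 31 March 1999.
Applicant Delay Offset: −62 days → 28 January 1999.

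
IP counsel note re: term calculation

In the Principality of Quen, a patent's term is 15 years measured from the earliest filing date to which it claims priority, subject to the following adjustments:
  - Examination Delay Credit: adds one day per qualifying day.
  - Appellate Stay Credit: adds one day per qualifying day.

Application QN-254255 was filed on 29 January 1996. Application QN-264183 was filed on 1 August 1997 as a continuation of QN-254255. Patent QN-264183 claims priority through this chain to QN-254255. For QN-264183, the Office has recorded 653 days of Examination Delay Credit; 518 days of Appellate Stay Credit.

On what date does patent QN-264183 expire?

April 14, 2014

Earliest priority filing: 29 January 1996.
Base term: 29 January 1996 + 15 years → 29 January 2011.
Examination Delay Credit: +653 days → 12 November 2012.
Appellate Stay Credit: +518 days → 14 April 2014.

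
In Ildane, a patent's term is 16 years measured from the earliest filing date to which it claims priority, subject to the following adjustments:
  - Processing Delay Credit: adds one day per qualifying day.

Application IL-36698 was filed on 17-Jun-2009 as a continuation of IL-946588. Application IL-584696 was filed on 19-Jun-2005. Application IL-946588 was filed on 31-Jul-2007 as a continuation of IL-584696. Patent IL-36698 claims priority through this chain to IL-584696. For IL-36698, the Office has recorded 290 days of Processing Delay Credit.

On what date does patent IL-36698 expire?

Earliest priority filing: 19 June 2005.
Base term: 19 June 2005 + 16 years → 19 June 2021.
Processing Delay Credit: +290 days → 5 April 2022.

2022-04-05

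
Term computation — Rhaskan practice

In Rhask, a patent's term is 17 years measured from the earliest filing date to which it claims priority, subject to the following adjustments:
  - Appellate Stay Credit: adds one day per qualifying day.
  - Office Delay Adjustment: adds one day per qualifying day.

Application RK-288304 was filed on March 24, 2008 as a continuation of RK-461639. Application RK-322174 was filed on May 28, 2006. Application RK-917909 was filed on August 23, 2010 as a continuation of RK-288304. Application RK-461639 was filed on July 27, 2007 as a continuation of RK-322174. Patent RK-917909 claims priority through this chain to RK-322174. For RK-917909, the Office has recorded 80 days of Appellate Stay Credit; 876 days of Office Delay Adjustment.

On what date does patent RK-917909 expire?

Earliest priority filing: 28 May 2006.
Base term: 28 May 2006 + 17 years → 28 May 2023.
Appellate Stay Credit: +80 days → 16 August 2023.
Office Delay Adjustment: +876 days → 8 January 2026.

January 8, 2026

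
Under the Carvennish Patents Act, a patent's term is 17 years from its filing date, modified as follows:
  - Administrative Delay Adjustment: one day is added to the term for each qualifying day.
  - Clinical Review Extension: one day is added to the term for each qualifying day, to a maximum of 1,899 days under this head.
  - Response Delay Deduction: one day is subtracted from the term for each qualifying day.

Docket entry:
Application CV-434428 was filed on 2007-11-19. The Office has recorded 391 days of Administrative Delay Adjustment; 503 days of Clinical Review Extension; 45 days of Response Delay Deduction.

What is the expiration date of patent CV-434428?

March 18, 2027

Base term: filing date + 17 years → 19 November 2024.
Administrative Delay Adjustment: +391 days → 15 December 2025.
Clinical Review Extension: 503 days (within the 1899-day cap) → +503 days → 2 May 2027.
Response Delay Deduction: −45 days → 18 March 2027.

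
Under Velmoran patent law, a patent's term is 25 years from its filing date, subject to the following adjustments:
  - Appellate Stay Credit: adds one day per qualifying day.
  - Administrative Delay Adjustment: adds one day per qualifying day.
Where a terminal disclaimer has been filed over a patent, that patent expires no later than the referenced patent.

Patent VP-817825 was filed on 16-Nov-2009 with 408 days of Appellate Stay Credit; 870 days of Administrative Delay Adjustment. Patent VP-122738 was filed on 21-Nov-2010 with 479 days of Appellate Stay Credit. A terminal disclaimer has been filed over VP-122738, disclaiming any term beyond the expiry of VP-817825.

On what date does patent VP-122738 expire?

Natural term of VP-122738:
  Base: filing + 25 years → 21 November 2035.
  Appellate Stay Credit: +479 days → 14 March 2037.
Expiry of referenced patent VP-817825:
  Base: filing + 25 years → 16 November 2034.
  Appellate Stay Credit: +408 days → 29 December 2035.
  Administrative Delay Adjustment: +870 days → 17 May 2038.
Terminal disclaimer: VP-122738 expires on the earlier of 14 March 2037 and 17 May 2038.

March 14, 2037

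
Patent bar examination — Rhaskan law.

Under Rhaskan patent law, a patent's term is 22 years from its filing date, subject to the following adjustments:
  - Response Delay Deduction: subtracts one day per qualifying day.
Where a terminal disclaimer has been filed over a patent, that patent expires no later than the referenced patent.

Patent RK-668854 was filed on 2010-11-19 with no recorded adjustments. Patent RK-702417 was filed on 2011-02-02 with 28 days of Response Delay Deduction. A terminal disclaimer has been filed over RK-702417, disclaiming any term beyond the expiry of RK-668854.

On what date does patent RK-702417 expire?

Natural term of RK-702417:
  Base: filing + 22 years → 2 February 2033.
  Response Delay Deduction: −28 days → 5 January 2033.
Expiry of referenced patent RK-668854:
  Base: filing + 22 years → 19 November 2032.
Terminal disclaimer: RK-702417 expires on the earlier of 5 January 2033 and 19 November 2032.

November 19, 2032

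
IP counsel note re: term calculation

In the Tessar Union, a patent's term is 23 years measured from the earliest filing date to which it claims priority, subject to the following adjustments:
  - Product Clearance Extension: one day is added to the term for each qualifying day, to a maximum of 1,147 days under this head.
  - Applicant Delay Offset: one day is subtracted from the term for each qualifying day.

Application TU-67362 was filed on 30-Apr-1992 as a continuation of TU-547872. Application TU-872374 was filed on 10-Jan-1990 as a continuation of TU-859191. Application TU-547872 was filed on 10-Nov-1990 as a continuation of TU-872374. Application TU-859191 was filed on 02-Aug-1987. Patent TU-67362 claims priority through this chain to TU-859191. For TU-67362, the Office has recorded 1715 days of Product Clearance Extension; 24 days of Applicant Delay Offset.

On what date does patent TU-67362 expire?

Earliest priority filing: 2 August 1987.
Base term: 2 August 1987 + 23 years → 2 August 2010.
Product Clearance Extension: 1715 days claimed exceeds the 1147-day cap, so +1147 days → 22 September 2013.
Applicant Delay Offset: −24 days → 29 August 2013.

August 29, 2013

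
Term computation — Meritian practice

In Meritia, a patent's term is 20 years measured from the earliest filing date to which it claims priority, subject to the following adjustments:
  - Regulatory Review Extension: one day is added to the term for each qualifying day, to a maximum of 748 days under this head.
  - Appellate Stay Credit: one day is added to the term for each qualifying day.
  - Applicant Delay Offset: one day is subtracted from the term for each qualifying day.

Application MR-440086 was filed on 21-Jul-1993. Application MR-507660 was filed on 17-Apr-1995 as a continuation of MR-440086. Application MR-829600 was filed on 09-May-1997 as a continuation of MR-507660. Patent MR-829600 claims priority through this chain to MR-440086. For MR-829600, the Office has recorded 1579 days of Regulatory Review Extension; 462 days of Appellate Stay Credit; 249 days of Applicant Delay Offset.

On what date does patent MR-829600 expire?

March 8, 2016

Earliest priority filing: 21 July 1993.
Base term: 21 July 1993 + 20 years → 21 July 2013.
Regulatory Review Extension: 1579 days claimed exceeds the 748-day cap, so +748 days → 8 August 2015.
Appellate Stay Credit: +462 days → 12 November 2016.
Applicant Delay Offset: −249 days → 8 March 2016.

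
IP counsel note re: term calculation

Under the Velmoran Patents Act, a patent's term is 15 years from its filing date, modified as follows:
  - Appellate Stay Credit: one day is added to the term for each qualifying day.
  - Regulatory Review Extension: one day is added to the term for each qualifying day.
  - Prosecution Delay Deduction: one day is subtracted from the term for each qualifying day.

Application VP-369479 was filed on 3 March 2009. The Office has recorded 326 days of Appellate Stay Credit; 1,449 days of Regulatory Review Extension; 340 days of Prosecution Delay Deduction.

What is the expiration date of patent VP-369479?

Base term: filing date + 15 years → 3 March 2024.
Appellate Stay Credit: +326 days → 23 January 2025.
Regulatory Review Extension: +1449 days → 11 January 2029.
Prosecution Delay Deduction: −340 days → 6 February 2028.

2028-02-06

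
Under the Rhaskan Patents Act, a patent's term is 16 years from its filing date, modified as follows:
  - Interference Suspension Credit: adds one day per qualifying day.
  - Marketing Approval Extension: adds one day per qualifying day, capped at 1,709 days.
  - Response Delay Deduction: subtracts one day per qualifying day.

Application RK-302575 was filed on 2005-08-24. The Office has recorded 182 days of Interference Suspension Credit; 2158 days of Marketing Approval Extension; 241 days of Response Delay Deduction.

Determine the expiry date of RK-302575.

2026-03-01

Base term: filing date + 16 years → 24 August 2021.
Interference Suspension Credit: +182 days → 22 February 2022.
Marketing Approval Extension: 2158 days claimed exceeds the 1709-day cap, so +1709 days → 28 October 2026.
Response Delay Deduction: −241 days → 1 March 2026.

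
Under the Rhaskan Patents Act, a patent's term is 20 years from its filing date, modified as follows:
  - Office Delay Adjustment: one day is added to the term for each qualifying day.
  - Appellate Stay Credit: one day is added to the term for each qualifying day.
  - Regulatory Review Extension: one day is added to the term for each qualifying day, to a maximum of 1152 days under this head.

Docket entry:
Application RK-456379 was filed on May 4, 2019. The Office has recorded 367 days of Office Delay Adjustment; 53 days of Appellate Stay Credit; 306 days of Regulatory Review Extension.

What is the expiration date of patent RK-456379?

April 29, 2041

Base term: filing date + 20 years → 4 May 2039.
Office Delay Adjustment: +367 days → 5 May 2040.
Appellate Stay Credit: +53 days → 27 June 2040.
Regulatory Review Extension: 306 days (within the 1152-day cap) → +306 days → 29 April 2041.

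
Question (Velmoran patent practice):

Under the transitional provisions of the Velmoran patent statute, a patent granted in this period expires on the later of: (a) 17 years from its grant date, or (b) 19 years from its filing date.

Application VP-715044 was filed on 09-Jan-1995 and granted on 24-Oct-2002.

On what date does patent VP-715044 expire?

(a) grant + 17 years → 24 October 2019.
(b) filing + 19 years → 9 January 2014.
Later of the two: 24 October 2019.

2019-10-24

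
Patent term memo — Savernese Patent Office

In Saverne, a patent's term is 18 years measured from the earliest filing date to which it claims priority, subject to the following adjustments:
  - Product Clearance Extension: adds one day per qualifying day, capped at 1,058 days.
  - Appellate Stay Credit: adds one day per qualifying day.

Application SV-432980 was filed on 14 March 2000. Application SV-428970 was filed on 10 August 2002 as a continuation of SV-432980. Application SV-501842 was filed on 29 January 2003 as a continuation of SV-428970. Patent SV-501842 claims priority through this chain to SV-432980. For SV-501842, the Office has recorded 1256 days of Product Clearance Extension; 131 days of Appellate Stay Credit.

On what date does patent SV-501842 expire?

2021-06-15

Earliest priority filing: 14 March 2000.
Base term: 14 March 2000 + 18 years → 14 March 2018.
Product Clearance Extension: 1256 days claimed exceeds the 1058-day cap, so +1058 days → 4 February 2021.
Appellate Stay Credit: +131 days → 15 June 2021.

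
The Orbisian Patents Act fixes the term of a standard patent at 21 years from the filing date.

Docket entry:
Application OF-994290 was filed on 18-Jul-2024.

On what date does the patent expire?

Filing date + 21 years → 18 July 2045.

July 18, 2045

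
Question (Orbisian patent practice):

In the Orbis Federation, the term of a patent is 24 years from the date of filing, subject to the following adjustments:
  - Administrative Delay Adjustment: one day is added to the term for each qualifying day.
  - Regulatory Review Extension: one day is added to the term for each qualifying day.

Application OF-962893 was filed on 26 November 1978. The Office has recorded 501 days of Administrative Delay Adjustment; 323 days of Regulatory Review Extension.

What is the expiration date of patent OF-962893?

2005-02-27

Base term: filing date + 24 years → 26 November 2002.
Administrative Delay Adjustment: +501 days → 10 April 2004.
Regulatory Review Extension: +323 days → 27 February 2005.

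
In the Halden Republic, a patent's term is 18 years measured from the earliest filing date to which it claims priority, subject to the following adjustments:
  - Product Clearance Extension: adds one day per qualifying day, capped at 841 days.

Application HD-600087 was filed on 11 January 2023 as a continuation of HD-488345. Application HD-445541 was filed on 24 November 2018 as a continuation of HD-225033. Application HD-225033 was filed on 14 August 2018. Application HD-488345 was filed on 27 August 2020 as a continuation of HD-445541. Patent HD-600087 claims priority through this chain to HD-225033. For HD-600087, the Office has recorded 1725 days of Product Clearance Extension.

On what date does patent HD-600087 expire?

2038-12-03

Earliest priority filing: 14 August 2018.
Base term: 14 August 2018 + 18 years → 14 August 2036.
Product Clearance Extension: 1725 days claimed exceeds the 841-day cap, so +841 days → 3 December 2038.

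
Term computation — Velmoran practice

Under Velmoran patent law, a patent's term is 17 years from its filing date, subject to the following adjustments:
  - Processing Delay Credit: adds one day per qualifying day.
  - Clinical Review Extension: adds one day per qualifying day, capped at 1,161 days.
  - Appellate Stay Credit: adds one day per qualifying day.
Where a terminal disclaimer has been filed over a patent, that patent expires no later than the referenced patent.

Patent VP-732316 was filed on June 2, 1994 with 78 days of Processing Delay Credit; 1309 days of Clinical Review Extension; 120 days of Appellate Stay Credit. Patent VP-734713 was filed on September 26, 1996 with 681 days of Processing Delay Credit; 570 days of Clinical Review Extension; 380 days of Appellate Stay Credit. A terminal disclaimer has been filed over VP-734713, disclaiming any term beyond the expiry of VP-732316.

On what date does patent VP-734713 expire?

2015-02-20

Natural term of VP-734713:
  Base: filing + 17 years → 26 September 2013.
  Processing Delay Credit: +681 days → 8 August 2015.
  Clinical Review Extension: 570 days (within the 1161-day cap) → +570 days → 28 February 2017.
  Appellate Stay Credit: +380 days → 15 March 2018.
Expiry of referenced patent VP-732316:
  Base: filing + 17 years → 2 June 2011.
  Processing Delay Credit: +78 days → 19 August 2011.
  Clinical Review Extension: 1309 days claimed exceeds the 1161-day cap, so +1161 days → 23 October 2014.
  Appellate Stay Credit: +120 days → 20 February 2015.
Terminal disclaimer: VP-734713 expires on the earlier of 15 March 2018 and 20 February 2015.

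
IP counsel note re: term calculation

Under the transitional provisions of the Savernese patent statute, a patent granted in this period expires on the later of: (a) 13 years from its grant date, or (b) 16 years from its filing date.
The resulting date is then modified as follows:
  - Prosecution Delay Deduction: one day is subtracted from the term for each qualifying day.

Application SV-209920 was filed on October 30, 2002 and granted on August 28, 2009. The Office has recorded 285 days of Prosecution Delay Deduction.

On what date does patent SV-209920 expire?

(a) grant + 13 years → 28 August 2022.
(b) filing + 16 years → 30 October 2018.
Later of the two: 28 August 2022.
Prosecution Delay Deduction: −285 days → 16 November 2021.

2021-11-16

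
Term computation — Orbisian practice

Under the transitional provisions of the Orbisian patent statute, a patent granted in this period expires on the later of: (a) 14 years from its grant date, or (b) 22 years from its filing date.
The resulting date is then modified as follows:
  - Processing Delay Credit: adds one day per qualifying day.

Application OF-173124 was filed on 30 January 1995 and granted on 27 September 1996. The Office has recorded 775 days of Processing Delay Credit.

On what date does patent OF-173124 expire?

(a) grant + 14 years → 27 September 2010.
(b) filing + 22 years → 30 January 2017.
Later of the two: 30 January 2017.
Processing Delay Credit: +775 days → 16 March 2019.

March 16, 2019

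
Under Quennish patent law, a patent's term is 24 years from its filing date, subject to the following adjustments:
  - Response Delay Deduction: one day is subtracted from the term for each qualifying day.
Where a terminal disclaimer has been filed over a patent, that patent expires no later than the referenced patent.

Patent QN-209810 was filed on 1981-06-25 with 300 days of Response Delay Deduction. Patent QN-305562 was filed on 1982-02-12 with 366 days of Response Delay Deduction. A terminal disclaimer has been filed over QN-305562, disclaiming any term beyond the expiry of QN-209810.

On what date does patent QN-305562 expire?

Natural term of QN-305562:
  Base: filing + 24 years → 12 February 2006.
  Response Delay Deduction: −366 days → 11 February 2005.
Expiry of referenced patent QN-209810:
  Base: filing + 24 years → 25 June 2005.
  Response Delay Deduction: −300 days → 29 August 2004.
Terminal disclaimer: QN-305562 expires on the earlier of 11 February 2005 and 29 August 2004.

August 29, 2004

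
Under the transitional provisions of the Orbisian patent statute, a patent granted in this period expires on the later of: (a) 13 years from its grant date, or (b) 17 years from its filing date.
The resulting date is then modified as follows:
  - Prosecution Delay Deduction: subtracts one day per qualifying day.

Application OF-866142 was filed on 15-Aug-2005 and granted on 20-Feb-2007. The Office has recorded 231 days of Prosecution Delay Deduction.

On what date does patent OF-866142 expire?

(a) grant + 13 years → 20 February 2020.
(b) filing + 17 years → 15 August 2022.
Later of the two: 15 August 2022.
Prosecution Delay Deduction: −231 days → 27 December 2021.

2021-12-27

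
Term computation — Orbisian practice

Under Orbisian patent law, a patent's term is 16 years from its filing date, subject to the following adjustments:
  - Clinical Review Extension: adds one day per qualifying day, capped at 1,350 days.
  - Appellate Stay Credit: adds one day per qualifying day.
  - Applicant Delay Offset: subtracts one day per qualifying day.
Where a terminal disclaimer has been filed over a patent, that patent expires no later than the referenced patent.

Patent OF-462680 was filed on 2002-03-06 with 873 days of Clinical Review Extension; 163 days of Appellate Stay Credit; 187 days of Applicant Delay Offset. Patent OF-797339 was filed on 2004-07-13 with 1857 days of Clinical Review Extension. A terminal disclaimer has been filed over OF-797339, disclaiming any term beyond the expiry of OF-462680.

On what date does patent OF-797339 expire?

Natural term of OF-797339:
  Base: filing + 16 years → 13 July 2020.
  Clinical Review Extension: 1857 days claimed exceeds the 1350-day cap, so +1350 days → 24 March 2024.
Expiry of referenced patent OF-462680:
  Base: filing + 16 years → 6 March 2018.
  Clinical Review Extension: 873 days (within the 1350-day cap) → +873 days → 26 July 2020.
  Appellate Stay Credit: +163 days → 5 January 2021.
  Applicant Delay Offset: −187 days → 2 July 2020.
Terminal disclaimer: OF-797339 expires on the earlier of 24 March 2024 and 2 July 2020.

July 2, 2020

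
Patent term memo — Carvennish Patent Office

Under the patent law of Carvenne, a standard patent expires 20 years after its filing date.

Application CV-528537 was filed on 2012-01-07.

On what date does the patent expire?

Filing date + 20 years → 7 January 2032.

2032-01-07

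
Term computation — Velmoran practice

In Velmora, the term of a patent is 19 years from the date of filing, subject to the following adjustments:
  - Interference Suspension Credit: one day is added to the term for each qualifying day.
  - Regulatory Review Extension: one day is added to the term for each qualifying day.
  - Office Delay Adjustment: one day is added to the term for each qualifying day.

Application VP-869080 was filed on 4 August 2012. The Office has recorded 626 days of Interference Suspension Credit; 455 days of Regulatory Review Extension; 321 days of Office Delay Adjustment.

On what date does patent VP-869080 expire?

Base term: filing date + 19 years → 4 August 2031.
Interference Suspension Credit: +626 days → 21 April 2033.
Regulatory Review Extension: +455 days → 20 July 2034.
Office Delay Adjustment: +321 days → 6 June 2035.

June 6, 2035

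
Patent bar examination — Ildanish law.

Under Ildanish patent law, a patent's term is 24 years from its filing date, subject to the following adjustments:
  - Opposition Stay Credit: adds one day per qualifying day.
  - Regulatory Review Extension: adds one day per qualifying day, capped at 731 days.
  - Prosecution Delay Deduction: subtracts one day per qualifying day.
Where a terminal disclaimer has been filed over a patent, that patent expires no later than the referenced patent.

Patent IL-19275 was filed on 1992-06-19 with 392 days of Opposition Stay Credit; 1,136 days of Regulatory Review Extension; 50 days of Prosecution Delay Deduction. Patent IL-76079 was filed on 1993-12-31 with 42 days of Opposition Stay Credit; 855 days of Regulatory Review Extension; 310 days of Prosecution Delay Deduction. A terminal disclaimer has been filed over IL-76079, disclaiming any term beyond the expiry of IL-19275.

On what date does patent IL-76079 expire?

April 8, 2019

Natural term of IL-76079:
  Base: filing + 24 years → 31 December 2017.
  Opposition Stay Credit: +42 days → 11 February 2018.
  Regulatory Review Extension: 855 days claimed exceeds the 731-day cap, so +731 days → 12 February 2020.
  Prosecution Delay Deduction: −310 days → 8 April 2019.
Expiry of referenced patent IL-19275:
  Base: filing + 24 years → 19 June 2016.
  Opposition Stay Credit: +392 days → 16 July 2017.
  Regulatory Review Extension: 1136 days claimed exceeds the 731-day cap, so +731 days → 17 July 2019.
  Prosecution Delay Deduction: −50 days → 28 May 2019.
Terminal disclaimer: IL-76079 expires on the earlier of 8 April 2019 and 28 May 2019.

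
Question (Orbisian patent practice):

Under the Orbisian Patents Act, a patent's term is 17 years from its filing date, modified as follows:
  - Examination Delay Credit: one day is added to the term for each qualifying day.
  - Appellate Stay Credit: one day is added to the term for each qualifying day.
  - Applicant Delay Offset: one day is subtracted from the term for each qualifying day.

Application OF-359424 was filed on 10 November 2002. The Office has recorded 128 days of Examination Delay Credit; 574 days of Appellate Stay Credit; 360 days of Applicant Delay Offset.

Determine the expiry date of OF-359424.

October 17, 2020

Base term: filing date + 17 years → 10 November 2019.
Examination Delay Credit: +128 days → 17 March 2020.
Appellate Stay Credit: +574 days → 12 October 2021.
Applicant Delay Offset: −360 days → 17 October 2020.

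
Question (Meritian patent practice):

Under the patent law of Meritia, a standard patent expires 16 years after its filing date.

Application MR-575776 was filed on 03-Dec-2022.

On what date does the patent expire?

2038-12-03

Filing date + 16 years → 3 December 2038.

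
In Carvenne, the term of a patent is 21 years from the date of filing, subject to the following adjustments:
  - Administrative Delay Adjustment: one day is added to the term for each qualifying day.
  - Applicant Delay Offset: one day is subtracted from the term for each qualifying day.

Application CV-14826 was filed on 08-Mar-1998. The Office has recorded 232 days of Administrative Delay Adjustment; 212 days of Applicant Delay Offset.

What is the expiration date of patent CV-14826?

2019-03-28

Base term: filing date + 21 years → 8 March 2019.
Administrative Delay Adjustment: +232 days → 26 October 2019.
Applicant Delay Offset: −212 days → 28 March 2019.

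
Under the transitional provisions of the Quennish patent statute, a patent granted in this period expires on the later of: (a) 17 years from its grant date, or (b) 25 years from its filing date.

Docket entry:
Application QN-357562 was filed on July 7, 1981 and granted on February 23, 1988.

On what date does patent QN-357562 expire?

2006-07-07

(a) grant + 17 years → 23 February 2005.
(b) filing + 25 years → 7 July 2006.
Later of the two: 7 July 2006.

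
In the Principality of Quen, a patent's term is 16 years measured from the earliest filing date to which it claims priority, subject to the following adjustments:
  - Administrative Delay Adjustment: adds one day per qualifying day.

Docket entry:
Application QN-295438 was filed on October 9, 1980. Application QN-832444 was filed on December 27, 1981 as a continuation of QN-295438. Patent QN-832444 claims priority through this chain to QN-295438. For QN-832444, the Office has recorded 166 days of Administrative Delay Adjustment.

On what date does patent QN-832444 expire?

March 24, 1997

Earliest priority filing: 9 October 1980.
Base term: 9 October 1980 + 16 years → 9 October 1996.
Administrative Delay Adjustment: +166 days → 24 March 1997.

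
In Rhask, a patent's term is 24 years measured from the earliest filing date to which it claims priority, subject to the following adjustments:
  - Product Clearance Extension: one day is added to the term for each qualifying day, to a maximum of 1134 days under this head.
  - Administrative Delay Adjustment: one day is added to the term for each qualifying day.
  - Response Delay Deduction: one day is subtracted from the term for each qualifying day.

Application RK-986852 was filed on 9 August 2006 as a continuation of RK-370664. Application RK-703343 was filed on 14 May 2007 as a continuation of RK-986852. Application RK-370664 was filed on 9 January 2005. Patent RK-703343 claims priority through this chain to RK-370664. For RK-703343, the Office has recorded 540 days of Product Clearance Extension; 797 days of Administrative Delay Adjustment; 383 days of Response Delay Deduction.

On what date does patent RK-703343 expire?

Earliest priority filing: 9 January 2005.
Base term: 9 January 2005 + 24 years → 9 January 2029.
Product Clearance Extension: 540 days (within the 1134-day cap) → +540 days → 3 July 2030.
Administrative Delay Adjustment: +797 days → 7 September 2032.
Response Delay Deduction: −383 days → 21 August 2031.

August 21, 2031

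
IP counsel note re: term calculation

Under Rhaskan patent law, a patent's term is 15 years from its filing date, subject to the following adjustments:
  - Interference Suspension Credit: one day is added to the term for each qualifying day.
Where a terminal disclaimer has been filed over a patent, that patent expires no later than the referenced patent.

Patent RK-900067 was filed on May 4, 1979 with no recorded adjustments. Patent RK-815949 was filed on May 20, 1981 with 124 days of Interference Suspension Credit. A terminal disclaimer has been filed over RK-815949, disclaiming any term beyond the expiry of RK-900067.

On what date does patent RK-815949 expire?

May 4, 1994

Natural term of RK-815949:
  Base: filing + 15 years → 20 May 1996.
  Interference Suspension Credit: +124 days → 21 September 1996.
Expiry of referenced patent RK-900067:
  Base: filing + 15 years → 4 May 1994.
Terminal disclaimer: RK-815949 expires on the earlier of 21 September 1996 and 4 May 1994.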